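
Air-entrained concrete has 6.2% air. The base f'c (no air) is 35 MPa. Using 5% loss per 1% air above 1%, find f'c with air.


Strength loss = (6.2 - 1) * 5 = 26.0%
f'c = 35 * (1 - 26.0/100)
= 25.9 MPa

25.9


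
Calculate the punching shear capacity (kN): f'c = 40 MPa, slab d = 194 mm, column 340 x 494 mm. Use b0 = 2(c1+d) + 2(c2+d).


b0 = 2*(340 + 194) + 2*(494 + 194) = 2444 mm
Vc = 0.33 * sqrt(40) * 2444 * 194 / 1000
= 989.57 kN

989.57


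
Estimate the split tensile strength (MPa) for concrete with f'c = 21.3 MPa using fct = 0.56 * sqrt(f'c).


fct = 0.56 * sqrt(21.3)
= 0.56 * 4.615
= 2.585 MPa

2.585


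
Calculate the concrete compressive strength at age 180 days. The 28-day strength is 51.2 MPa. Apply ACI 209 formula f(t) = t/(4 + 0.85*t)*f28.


f(180) = 180 / (4 + 0.85 * 180) * 51.2
= 180 / 157.0 * 51.2
= 58.7 MPa

58.7


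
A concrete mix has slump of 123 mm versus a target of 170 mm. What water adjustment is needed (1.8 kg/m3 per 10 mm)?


Difference = 170 - 123 = 47 mm
Water adjustment = 47 * 1.8 / 10 = 8.5 kg/m3

8.5


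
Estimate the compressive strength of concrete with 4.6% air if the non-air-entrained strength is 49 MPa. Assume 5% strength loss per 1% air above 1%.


Strength loss = (4.6 - 1) * 5 = 18.0%
f'c = 49 * (1 - 18.0/100)
= 40.18 MPa

40.18


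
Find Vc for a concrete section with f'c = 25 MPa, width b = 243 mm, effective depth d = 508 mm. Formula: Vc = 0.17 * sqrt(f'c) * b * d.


Vc = 0.17 * sqrt(25) * 243 * 508 / 1000
= 104.93 kN

104.93


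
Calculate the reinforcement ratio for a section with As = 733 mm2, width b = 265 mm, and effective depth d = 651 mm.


rho = As / (b * d)
= 733 / (265 * 651)
= 0.0042

0.0042


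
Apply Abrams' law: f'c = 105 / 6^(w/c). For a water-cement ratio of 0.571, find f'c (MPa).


f'c = 105 / 6^0.571
= 105 / 2.782
= 37.75 MPa

37.75


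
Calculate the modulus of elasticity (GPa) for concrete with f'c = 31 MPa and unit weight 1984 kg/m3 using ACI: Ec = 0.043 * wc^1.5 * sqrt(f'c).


Ec = 0.043 * 1984^1.5 * sqrt(31) / 1000
= 21.16 GPa

21.16


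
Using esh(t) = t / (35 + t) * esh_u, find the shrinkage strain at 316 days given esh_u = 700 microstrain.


esh(316) = 316 / (35 + 316) * 700
= 316 / 351 * 700
= 630.2 microstrain

630.2


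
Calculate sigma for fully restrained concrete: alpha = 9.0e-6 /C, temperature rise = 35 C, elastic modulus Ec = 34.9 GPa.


sigma = alpha * dT * Ec
= 9.0e-6 * 35 * 34.9 * 1000
= 10.993 MPa

10.993


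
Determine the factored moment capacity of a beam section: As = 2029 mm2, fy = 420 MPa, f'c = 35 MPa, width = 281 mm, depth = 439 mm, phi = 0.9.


a = As * fy / (0.85 * f'c * b)
= 2029 * 420 / (0.85 * 35 * 281)
= 101.9385 mm
Mn = As * fy * (d - a/2) / 10^6
= 330.6721 kN-m
phi*Mn = 0.9 * 330.6721 = 297.6 kN-m

297.6


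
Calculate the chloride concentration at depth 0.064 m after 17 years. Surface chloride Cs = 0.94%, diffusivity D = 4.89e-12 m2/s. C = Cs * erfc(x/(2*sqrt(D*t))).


t_seconds = 17 * 365.25 * 24 * 3600 = 536479200.0 s
arg = 0.064 / (2 * sqrt(4.89e-12 * 536479200.0))
= 0.6248
erfc(0.6248) = 0.3769
C = 0.94 * 0.3769 = 0.3543%

0.3543


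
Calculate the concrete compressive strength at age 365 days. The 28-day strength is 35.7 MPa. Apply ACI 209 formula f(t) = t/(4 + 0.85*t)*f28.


f(365) = 365 / (4 + 0.85 * 365) * 35.7
= 365 / 314.25 * 35.7
= 41.47 MPa

41.47


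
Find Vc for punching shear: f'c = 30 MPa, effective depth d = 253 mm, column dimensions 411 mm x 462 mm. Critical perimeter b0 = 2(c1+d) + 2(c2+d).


b0 = 2*(411 + 253) + 2*(462 + 253) = 2758 mm
Vc = 0.33 * sqrt(30) * 2758 * 253 / 1000
= 1261.22 kN

1261.22


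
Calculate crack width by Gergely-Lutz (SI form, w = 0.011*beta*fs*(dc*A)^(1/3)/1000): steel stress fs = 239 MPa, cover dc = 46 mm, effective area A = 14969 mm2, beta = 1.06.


w = 0.011 * beta * fs * (dc * A)^(1/3) / 1000
= 0.011 * 1.06 * 239 * (46 * 14969)^(1/3) / 1000
= 0.246 mm

0.246


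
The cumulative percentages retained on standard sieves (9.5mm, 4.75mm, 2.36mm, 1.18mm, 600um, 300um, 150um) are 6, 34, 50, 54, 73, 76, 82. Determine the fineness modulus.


FM = sum(cumulative % retained) / 100
= 375 / 100
= 3.75

3.75


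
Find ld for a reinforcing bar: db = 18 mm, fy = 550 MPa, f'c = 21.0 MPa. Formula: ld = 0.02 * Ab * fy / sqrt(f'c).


Ab = pi * 18^2 / 4 = 254.469 mm2
ld = 0.02 * 254.469 * 550 / sqrt(21.0)
= 610.8 mm

610.8


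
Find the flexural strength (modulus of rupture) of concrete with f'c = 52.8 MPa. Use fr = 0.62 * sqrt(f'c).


fr = 0.62 * sqrt(52.8)
= 4.505 MPa

4.505


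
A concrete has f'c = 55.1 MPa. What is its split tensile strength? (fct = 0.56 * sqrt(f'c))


fct = 0.56 * sqrt(55.1)
= 0.56 * 7.423
= 4.157 MPa

4.157


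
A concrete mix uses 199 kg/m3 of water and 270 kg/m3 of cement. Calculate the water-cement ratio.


w/c = water / cement
w/c = 199 / 270 = 0.737

0.737


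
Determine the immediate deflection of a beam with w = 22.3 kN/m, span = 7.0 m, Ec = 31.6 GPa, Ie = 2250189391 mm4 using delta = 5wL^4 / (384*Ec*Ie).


Convert: L = 7.0 m = 7000 mm, Ec = 31.6 GPa = 31600 MPa
delta = 5 * 22.3 * 7000^4 / (384 * 31600 * 2250189391)
= 9.8 mm

9.8


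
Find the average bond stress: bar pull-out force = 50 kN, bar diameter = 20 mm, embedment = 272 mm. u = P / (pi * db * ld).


u = P / (pi * db * ld)
= 50 * 1000 / (pi * 20 * 272)
= 2.926 MPa

2.926


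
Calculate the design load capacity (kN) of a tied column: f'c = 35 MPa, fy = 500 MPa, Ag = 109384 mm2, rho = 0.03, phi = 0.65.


Ast = rho * Ag = 0.03 * 109384 = 3281.52 mm2
phi*Pn = 0.65 * 0.80 * (0.85 * 35 * (109384 - 3281.52) + 500 * 3281.52) / 1000
= 2494.6 kN

2494.6


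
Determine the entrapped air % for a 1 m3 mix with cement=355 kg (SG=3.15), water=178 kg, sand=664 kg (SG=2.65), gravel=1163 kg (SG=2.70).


Vol cement = 355 / (3.15 * 1000) = 0.112698 m3
Vol water = 178 / 1000 = 0.178 m3
Vol sand = 664 / (2.65 * 1000) = 0.250566 m3
Vol gravel = 1163 / (2.70 * 1000) = 0.430741 m3
Total solid + water volume = 0.972005 m3
Air = (1 - 0.972005) * 100 = 2.8%

2.8


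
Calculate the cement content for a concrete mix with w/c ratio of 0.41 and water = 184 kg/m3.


Cement = water / (w/c)
= 184 / 0.41
= 448.8 kg/m3

448.8


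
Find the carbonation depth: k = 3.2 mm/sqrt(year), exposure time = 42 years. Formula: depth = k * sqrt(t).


depth = k * sqrt(t)
= 3.2 * sqrt(42)
= 20.74 mm

20.74


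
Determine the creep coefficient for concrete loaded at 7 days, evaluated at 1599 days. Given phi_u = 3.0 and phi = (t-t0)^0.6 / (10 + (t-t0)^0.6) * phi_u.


dt = 1599 - 7 = 1592
phi = 1592^0.6 / (10 + 1592^0.6) * 3.0
= 2.679

2.679


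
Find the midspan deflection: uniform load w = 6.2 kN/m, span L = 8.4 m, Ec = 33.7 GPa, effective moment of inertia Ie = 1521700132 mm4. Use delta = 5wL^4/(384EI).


Convert: L = 8.4 m = 8400 mm, Ec = 33.7 GPa = 33700 MPa
delta = 5 * 6.2 * 8400^4 / (384 * 33700 * 1521700132)
= 7.84 mm

7.84


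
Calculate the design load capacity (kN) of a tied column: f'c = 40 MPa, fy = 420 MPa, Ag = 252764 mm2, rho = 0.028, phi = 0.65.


Ast = rho * Ag = 0.028 * 252764 = 7077.392 mm2
phi*Pn = 0.65 * 0.80 * (0.85 * 40 * (252764 - 7077.392) + 420 * 7077.392) / 1000
= 5889.44 kN

5889.44


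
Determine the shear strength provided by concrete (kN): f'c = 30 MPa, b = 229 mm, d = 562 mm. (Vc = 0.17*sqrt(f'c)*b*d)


Vc = 0.17 * sqrt(30) * 229 * 562 / 1000
= 119.83 kN

119.83


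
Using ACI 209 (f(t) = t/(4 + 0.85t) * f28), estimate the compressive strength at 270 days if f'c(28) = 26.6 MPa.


f(270) = 270 / (4 + 0.85 * 270) * 26.6
= 270 / 233.5 * 26.6
= 30.76 MPa

30.76


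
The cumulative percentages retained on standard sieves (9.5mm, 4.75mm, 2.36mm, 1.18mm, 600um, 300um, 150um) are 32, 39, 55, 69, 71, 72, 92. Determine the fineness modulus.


FM = sum(cumulative % retained) / 100
= 430 / 100
= 4.3

4.3


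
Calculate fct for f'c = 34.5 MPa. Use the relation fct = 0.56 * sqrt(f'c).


fct = 0.56 * sqrt(34.5)
= 0.56 * 5.874
= 3.289 MPa

3.289


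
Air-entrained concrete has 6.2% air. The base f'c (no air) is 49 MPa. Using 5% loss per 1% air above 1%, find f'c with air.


Strength loss = (6.2 - 1) * 5 = 26.0%
f'c = 49 * (1 - 26.0/100)
= 36.26 MPa

36.26


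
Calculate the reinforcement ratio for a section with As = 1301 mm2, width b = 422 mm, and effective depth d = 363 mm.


rho = As / (b * d)
= 1301 / (422 * 363)
= 0.0085

0.0085


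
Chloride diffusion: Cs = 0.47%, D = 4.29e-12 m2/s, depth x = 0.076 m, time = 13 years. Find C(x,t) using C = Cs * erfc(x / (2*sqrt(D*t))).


t_seconds = 13 * 365.25 * 24 * 3600 = 410248800.0 s
arg = 0.076 / (2 * sqrt(4.29e-12 * 410248800.0))
= 0.9058
erfc(0.9058) = 0.2002
C = 0.47 * 0.2002 = 0.0941%

0.0941


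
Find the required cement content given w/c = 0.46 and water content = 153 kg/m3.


Cement = water / (w/c)
= 153 / 0.46
= 332.6 kg/m3

332.6


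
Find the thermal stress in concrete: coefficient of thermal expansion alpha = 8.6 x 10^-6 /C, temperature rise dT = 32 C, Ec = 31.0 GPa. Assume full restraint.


sigma = alpha * dT * Ec
= 8.6e-6 * 32 * 31.0 * 1000
= 8.531 MPa

8.531


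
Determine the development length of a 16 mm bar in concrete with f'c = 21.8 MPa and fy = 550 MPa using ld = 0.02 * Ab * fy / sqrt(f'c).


Ab = pi * 16^2 / 4 = 201.062 mm2
ld = 0.02 * 201.062 * 550 / sqrt(21.8)
= 473.7 mm

473.7


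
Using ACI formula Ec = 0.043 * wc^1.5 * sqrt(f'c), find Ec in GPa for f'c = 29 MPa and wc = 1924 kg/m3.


Ec = 0.043 * 1924^1.5 * sqrt(29) / 1000
= 19.54 GPa

19.54


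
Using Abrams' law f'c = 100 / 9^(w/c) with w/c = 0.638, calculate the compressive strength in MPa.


f'c = 100 / 9^0.638
= 100 / 4.063
= 24.61 MPa

24.61


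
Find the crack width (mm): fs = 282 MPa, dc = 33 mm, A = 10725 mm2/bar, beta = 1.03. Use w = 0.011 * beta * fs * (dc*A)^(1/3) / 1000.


w = 0.011 * beta * fs * (dc * A)^(1/3) / 1000
= 0.011 * 1.03 * 282 * (33 * 10725)^(1/3) / 1000
= 0.226 mm

0.226


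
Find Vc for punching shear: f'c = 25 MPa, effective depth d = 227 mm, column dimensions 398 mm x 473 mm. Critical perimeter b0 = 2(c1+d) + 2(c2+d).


b0 = 2*(398 + 227) + 2*(473 + 227) = 2650 mm
Vc = 0.33 * sqrt(25) * 2650 * 227 / 1000
= 992.56 kN

992.56


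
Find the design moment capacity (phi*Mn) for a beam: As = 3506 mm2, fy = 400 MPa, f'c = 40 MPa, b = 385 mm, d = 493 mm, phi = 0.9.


a = As * fy / (0.85 * f'c * b)
= 3506 * 400 / (0.85 * 40 * 385)
= 107.1352 mm
Mn = As * fy * (d - a/2) / 10^6
= 616.26 kN-m
phi*Mn = 0.9 * 616.26 = 554.63 kN-m

554.63


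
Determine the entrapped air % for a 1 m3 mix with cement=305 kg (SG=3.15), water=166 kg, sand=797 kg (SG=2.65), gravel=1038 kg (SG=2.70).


Vol cement = 305 / (3.15 * 1000) = 0.096825 m3
Vol water = 166 / 1000 = 0.166 m3
Vol sand = 797 / (2.65 * 1000) = 0.300755 m3
Vol gravel = 1038 / (2.70 * 1000) = 0.384444 m3
Total solid + water volume = 0.948025 m3
Air = (1 - 0.948025) * 100 = 5.2%

5.2


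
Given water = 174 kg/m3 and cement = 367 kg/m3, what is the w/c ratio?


w/c = water / cement
w/c = 174 / 367 = 0.474

0.474


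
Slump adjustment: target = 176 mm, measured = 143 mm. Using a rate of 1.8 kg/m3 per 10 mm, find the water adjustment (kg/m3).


Difference = 176 - 143 = 33 mm
Water adjustment = 33 * 1.8 / 10 = 5.9 kg/m3

5.9


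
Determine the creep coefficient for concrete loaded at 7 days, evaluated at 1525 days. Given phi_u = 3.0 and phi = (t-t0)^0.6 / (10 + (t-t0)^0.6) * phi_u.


dt = 1525 - 7 = 1518
phi = 1518^0.6 / (10 + 1518^0.6) * 3.0
= 2.671

2.671


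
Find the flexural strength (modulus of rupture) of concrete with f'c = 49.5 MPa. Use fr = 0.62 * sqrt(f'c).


fr = 0.62 * sqrt(49.5)
= 4.362 MPa

4.362


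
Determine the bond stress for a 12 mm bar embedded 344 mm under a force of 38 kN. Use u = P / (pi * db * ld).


u = P / (pi * db * ld)
= 38 * 1000 / (pi * 12 * 344)
= 2.93 MPa

2.93


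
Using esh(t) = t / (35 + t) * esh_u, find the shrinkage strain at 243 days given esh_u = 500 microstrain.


esh(243) = 243 / (35 + 243) * 500
= 243 / 278 * 500
= 437.1 microstrain

437.1


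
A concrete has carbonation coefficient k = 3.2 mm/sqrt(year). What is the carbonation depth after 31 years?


depth = k * sqrt(t)
= 3.2 * sqrt(31)
= 17.82 mm

17.82


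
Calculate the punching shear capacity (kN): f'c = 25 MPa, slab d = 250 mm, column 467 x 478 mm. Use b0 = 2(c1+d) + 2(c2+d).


b0 = 2*(467 + 250) + 2*(478 + 250) = 2890 mm
Vc = 0.33 * sqrt(25) * 2890 * 250 / 1000
= 1192.12 kN

1192.12


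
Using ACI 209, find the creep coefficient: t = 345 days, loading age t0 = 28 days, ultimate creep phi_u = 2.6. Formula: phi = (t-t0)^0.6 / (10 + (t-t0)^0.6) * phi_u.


dt = 345 - 28 = 317
phi = 317^0.6 / (10 + 317^0.6) * 2.6
= 1.976

1.976


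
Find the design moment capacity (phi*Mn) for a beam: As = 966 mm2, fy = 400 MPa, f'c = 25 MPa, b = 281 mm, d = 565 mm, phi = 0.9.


a = As * fy / (0.85 * f'c * b)
= 966 * 400 / (0.85 * 25 * 281)
= 64.7101 mm
Mn = As * fy * (d - a/2) / 10^6
= 205.814 kN-m
phi*Mn = 0.9 * 205.814 = 185.23 kN-m

185.23


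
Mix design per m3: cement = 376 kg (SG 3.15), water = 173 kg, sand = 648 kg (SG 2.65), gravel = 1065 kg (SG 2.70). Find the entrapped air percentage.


Vol cement = 376 / (3.15 * 1000) = 0.119365 m3
Vol water = 173 / 1000 = 0.173 m3
Vol sand = 648 / (2.65 * 1000) = 0.244528 m3
Vol gravel = 1065 / (2.70 * 1000) = 0.394444 m3
Total solid + water volume = 0.931338 m3
Air = (1 - 0.931338) * 100 = 6.87%

6.87


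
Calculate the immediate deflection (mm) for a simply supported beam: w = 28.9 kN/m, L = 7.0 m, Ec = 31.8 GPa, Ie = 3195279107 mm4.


Convert: L = 7.0 m = 7000 mm, Ec = 31.8 GPa = 31800 MPa
delta = 5 * 28.9 * 7000^4 / (384 * 31800 * 3195279107)
= 8.89 mm

8.89


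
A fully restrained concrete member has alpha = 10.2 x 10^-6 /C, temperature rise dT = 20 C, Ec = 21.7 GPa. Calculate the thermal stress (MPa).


sigma = alpha * dT * Ec
= 10.2e-6 * 20 * 21.7 * 1000
= 4.427 MPa

4.427


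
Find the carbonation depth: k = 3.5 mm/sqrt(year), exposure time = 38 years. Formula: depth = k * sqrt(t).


depth = k * sqrt(t)
= 3.5 * sqrt(38)
= 21.58 mm

21.58


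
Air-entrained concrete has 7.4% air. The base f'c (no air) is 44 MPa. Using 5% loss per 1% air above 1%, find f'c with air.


Strength loss = (7.4 - 1) * 5 = 32.0%
f'c = 44 * (1 - 32.0/100)
= 29.92 MPa

29.92


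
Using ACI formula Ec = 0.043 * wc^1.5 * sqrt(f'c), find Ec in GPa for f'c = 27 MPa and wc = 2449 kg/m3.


Ec = 0.043 * 2449^1.5 * sqrt(27) / 1000
= 27.08 GPa

27.08


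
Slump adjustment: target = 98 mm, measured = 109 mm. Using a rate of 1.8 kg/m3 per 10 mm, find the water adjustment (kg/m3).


Difference = 98 - 109 = -11 mm
Water adjustment = -11 * 1.8 / 10 = -2.0 kg/m3

-2.0


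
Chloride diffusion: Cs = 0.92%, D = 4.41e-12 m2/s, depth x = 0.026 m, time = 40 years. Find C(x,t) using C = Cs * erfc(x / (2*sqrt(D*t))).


t_seconds = 40 * 365.25 * 24 * 3600 = 1262304000.0 s
arg = 0.026 / (2 * sqrt(4.41e-12 * 1262304000.0))
= 0.1742
erfc(0.1742) = 0.8054
C = 0.92 * 0.8054 = 0.7409%

0.7409


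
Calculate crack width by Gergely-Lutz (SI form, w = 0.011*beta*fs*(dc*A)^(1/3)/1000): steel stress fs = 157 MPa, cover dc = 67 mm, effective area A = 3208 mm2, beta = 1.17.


w = 0.011 * beta * fs * (dc * A)^(1/3) / 1000
= 0.011 * 1.17 * 157 * (67 * 3208)^(1/3) / 1000
= 0.121 mm

0.121


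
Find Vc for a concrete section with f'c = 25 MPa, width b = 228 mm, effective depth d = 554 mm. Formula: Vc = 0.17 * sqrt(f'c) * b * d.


Vc = 0.17 * sqrt(25) * 228 * 554 / 1000
= 107.37 kN

107.37


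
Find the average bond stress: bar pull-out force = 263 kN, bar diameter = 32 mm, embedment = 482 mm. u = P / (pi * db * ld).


u = P / (pi * db * ld)
= 263 * 1000 / (pi * 32 * 482)
= 5.428 MPa

5.428


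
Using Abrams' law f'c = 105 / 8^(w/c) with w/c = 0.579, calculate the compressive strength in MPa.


f'c = 105 / 8^0.579
= 105 / 3.333
= 31.5 MPa

31.5


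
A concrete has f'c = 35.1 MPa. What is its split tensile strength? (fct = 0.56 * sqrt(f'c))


fct = 0.56 * sqrt(35.1)
= 0.56 * 5.925
= 3.318 MPa

3.318


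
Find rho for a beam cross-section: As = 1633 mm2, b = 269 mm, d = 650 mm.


rho = As / (b * d)
= 1633 / (269 * 650)
= 0.0093

0.0093


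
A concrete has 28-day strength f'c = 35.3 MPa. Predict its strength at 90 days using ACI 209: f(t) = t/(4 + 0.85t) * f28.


f(90) = 90 / (4 + 0.85 * 90) * 35.3
= 90 / 80.5 * 35.3
= 39.47 MPa

39.47


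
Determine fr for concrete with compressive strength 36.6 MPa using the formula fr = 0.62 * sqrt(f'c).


fr = 0.62 * sqrt(36.6)
= 3.751 MPa

3.751


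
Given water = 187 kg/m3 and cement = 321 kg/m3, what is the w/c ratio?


w/c = water / cement
w/c = 187 / 321 = 0.583

0.583


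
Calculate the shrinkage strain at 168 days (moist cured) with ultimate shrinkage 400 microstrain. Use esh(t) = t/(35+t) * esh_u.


esh(168) = 168 / (35 + 168) * 400
= 168 / 203 * 400
= 331.0 microstrain

331.0


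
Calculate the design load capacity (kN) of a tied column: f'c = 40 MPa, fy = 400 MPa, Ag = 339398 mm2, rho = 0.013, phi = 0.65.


Ast = rho * Ag = 0.013 * 339398 = 4412.174 mm2
phi*Pn = 0.65 * 0.80 * (0.85 * 40 * (339398 - 4412.174) + 400 * 4412.174) / 1000
= 6840.28 kN

6840.28


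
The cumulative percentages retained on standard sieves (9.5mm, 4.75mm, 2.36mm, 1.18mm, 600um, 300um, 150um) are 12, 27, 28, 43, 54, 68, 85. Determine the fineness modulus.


FM = sum(cumulative % retained) / 100
= 317 / 100
= 3.17

3.17


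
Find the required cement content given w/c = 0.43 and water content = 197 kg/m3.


Cement = water / (w/c)
= 197 / 0.43
= 458.1 kg/m3

458.1


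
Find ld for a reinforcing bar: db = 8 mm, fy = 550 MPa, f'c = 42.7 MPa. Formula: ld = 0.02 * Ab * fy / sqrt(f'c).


Ab = pi * 8^2 / 4 = 50.265 mm2
ld = 0.02 * 50.265 * 550 / sqrt(42.7)
= 84.6 mm

84.6


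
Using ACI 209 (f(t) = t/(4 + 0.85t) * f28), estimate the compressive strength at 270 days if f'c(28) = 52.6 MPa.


f(270) = 270 / (4 + 0.85 * 270) * 52.6
= 270 / 233.5 * 52.6
= 60.82 MPa

60.82


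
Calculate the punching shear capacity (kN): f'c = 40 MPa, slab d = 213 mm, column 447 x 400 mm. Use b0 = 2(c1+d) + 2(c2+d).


b0 = 2*(447 + 213) + 2*(400 + 213) = 2546 mm
Vc = 0.33 * sqrt(40) * 2546 * 213 / 1000
= 1131.83 kN

1131.83


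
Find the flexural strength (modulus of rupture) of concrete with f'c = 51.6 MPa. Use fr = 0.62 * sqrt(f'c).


fr = 0.62 * sqrt(51.6)
= 4.454 MPa

4.454


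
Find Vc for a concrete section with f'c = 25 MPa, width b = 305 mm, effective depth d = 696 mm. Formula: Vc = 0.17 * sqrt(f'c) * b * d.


Vc = 0.17 * sqrt(25) * 305 * 696 / 1000
= 180.44 kN

180.44


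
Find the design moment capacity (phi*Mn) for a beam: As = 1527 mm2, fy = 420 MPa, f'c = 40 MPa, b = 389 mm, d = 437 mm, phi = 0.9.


a = As * fy / (0.85 * f'c * b)
= 1527 * 420 / (0.85 * 40 * 389)
= 48.4909 mm
Mn = As * fy * (d - a/2) / 10^6
= 264.716 kN-m
phi*Mn = 0.9 * 264.716 = 238.24 kN-m

238.24


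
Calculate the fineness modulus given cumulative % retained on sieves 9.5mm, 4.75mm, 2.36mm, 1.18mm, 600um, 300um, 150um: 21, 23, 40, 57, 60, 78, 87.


FM = sum(cumulative % retained) / 100
= 366 / 100
= 3.66

3.66


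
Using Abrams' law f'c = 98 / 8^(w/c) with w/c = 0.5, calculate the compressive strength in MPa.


f'c = 98 / 8^0.5
= 98 / 2.828
= 34.65 MPa

34.65


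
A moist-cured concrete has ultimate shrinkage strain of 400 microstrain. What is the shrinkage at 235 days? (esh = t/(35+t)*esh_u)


esh(235) = 235 / (35 + 235) * 400
= 235 / 270 * 400
= 348.1 microstrain

348.1


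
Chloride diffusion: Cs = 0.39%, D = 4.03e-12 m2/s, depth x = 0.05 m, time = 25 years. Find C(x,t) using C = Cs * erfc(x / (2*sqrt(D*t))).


t_seconds = 25 * 365.25 * 24 * 3600 = 788940000.0 s
arg = 0.05 / (2 * sqrt(4.03e-12 * 788940000.0))
= 0.4434
erfc(0.4434) = 0.5306
C = 0.39 * 0.5306 = 0.207%

0.207


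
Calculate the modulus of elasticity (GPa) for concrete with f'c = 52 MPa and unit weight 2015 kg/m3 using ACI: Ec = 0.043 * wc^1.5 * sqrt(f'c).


Ec = 0.043 * 2015^1.5 * sqrt(52) / 1000
= 28.05 GPa

28.05


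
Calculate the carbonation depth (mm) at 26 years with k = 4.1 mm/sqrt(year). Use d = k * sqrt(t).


depth = k * sqrt(t)
= 4.1 * sqrt(26)
= 20.91 mm

20.91


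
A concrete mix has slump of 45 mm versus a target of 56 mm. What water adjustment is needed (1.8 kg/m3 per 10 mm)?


Difference = 56 - 45 = 11 mm
Water adjustment = 11 * 1.8 / 10 = 2.0 kg/m3

2.0


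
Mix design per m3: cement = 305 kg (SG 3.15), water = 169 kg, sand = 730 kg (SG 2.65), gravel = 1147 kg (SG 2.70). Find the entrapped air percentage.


Vol cement = 305 / (3.15 * 1000) = 0.096825 m3
Vol water = 169 / 1000 = 0.169 m3
Vol sand = 730 / (2.65 * 1000) = 0.275472 m3
Vol gravel = 1147 / (2.70 * 1000) = 0.424815 m3
Total solid + water volume = 0.966112 m3
Air = (1 - 0.966112) * 100 = 3.39%

3.39


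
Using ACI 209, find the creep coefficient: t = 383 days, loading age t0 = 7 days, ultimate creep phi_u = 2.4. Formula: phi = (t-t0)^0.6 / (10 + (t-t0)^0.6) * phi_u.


dt = 383 - 7 = 376
phi = 376^0.6 / (10 + 376^0.6) * 2.4
= 1.868

1.868


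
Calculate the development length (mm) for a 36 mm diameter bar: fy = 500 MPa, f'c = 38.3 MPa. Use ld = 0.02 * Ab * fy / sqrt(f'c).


Ab = pi * 36^2 / 4 = 1017.876 mm2
ld = 0.02 * 1017.876 * 500 / sqrt(38.3)
= 1644.7 mm

1644.7


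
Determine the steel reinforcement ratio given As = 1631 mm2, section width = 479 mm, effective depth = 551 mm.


rho = As / (b * d)
= 1631 / (479 * 551)
= 0.0062

0.0062


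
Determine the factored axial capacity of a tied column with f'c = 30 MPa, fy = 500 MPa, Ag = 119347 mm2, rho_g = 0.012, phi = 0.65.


Ast = rho * Ag = 0.012 * 119347 = 1432.164 mm2
phi*Pn = 0.65 * 0.80 * (0.85 * 30 * (119347 - 1432.164) + 500 * 1432.164) / 1000
= 1935.91 kN

1935.91


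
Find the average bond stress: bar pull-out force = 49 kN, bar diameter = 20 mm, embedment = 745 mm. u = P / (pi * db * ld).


u = P / (pi * db * ld)
= 49 * 1000 / (pi * 20 * 745)
= 1.047 MPa

1.047


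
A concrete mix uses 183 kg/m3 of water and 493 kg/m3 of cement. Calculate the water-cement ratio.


w/c = water / cement
w/c = 183 / 493 = 0.371

0.371


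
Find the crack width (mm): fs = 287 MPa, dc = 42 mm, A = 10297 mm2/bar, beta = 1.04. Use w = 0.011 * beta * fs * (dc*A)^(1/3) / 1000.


w = 0.011 * beta * fs * (dc * A)^(1/3) / 1000
= 0.011 * 1.04 * 287 * (42 * 10297)^(1/3) / 1000
= 0.248 mm

0.248


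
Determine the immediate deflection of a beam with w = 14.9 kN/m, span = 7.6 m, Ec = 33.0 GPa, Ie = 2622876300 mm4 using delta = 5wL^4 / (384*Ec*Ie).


Convert: L = 7.6 m = 7600 mm, Ec = 33.0 GPa = 33000 MPa
delta = 5 * 14.9 * 7600^4 / (384 * 33000 * 2622876300)
= 7.48 mm

7.48


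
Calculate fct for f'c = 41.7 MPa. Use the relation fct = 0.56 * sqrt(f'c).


fct = 0.56 * sqrt(41.7)
= 0.56 * 6.458
= 3.616 MPa

3.616


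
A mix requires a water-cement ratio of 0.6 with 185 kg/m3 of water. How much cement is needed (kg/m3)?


Cement = water / (w/c)
= 185 / 0.6
= 308.3 kg/m3

308.3


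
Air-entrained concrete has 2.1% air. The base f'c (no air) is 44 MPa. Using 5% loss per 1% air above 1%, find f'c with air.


Strength loss = (2.1 - 1) * 5 = 5.5%
f'c = 44 * (1 - 5.5/100)
= 41.58 MPa

41.58


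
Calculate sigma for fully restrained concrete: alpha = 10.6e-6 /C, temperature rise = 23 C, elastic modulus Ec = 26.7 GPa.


sigma = alpha * dT * Ec
= 10.6e-6 * 23 * 26.7 * 1000
= 6.509 MPa

6.509


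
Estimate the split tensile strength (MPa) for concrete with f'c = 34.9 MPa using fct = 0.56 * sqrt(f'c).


fct = 0.56 * sqrt(34.9)
= 0.56 * 5.908
= 3.308 MPa

3.308


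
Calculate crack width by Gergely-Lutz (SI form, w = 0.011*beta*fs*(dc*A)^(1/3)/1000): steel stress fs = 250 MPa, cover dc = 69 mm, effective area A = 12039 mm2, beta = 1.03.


w = 0.011 * beta * fs * (dc * A)^(1/3) / 1000
= 0.011 * 1.03 * 250 * (69 * 12039)^(1/3) / 1000
= 0.266 mm

0.266


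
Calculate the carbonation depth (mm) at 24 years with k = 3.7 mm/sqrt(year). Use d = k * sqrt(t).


depth = k * sqrt(t)
= 3.7 * sqrt(24)
= 18.13 mm

18.13


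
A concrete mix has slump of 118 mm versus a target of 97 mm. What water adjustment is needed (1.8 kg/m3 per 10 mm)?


Difference = 97 - 118 = -21 mm
Water adjustment = -21 * 1.8 / 10 = -3.8 kg/m3

-3.8


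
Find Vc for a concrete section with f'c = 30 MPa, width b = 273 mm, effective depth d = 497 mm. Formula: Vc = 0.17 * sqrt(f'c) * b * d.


Vc = 0.17 * sqrt(30) * 273 * 497 / 1000
= 126.34 kN

126.34


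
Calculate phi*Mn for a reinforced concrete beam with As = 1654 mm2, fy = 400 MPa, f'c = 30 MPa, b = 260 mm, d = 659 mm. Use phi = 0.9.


a = As * fy / (0.85 * f'c * b)
= 1654 * 400 / (0.85 * 30 * 260)
= 99.7888 mm
Mn = As * fy * (d - a/2) / 10^6
= 402.9843 kN-m
phi*Mn = 0.9 * 402.9843 = 362.69 kN-m

362.69


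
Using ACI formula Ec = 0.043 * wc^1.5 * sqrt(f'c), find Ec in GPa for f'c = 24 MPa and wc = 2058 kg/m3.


Ec = 0.043 * 2058^1.5 * sqrt(24) / 1000
= 19.67 GPa

19.67


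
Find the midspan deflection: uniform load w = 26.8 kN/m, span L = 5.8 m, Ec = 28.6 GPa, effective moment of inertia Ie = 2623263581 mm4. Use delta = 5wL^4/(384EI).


Convert: L = 5.8 m = 5800 mm, Ec = 28.6 GPa = 28600 MPa
delta = 5 * 26.8 * 5800^4 / (384 * 28600 * 2623263581)
= 5.26 mm

5.26


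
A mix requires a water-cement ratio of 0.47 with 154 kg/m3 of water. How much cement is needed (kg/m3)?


Cement = water / (w/c)
= 154 / 0.47
= 327.7 kg/m3

327.7


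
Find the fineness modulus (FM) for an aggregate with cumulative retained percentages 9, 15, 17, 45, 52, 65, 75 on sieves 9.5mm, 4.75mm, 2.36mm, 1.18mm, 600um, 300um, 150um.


FM = sum(cumulative % retained) / 100
= 278 / 100
= 2.78

2.78


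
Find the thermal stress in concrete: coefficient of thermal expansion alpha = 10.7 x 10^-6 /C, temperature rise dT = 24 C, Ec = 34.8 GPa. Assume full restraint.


sigma = alpha * dT * Ec
= 10.7e-6 * 24 * 34.8 * 1000
= 8.937 MPa

8.937


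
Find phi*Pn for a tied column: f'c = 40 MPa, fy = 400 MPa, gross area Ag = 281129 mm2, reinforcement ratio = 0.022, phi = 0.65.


Ast = rho * Ag = 0.022 * 281129 = 6184.838 mm2
phi*Pn = 0.65 * 0.80 * (0.85 * 40 * (281129 - 6184.838) + 400 * 6184.838) / 1000
= 6147.46 kN

6147.46


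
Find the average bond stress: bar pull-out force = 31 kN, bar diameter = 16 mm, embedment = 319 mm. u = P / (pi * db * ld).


u = P / (pi * db * ld)
= 31 * 1000 / (pi * 16 * 319)
= 1.933 MPa

1.933


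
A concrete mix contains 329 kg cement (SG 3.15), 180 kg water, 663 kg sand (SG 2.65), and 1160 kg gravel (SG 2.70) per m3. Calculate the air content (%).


Vol cement = 329 / (3.15 * 1000) = 0.104444 m3
Vol water = 180 / 1000 = 0.18 m3
Vol sand = 663 / (2.65 * 1000) = 0.250189 m3
Vol gravel = 1160 / (2.70 * 1000) = 0.42963 m3
Total solid + water volume = 0.964263 m3
Air = (1 - 0.964263) * 100 = 3.57%

3.57


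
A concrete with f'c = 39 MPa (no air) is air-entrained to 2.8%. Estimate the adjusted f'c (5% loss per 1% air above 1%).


Strength loss = (2.8 - 1) * 5 = 9.0%
f'c = 39 * (1 - 9.0/100)
= 35.49 MPa

35.49


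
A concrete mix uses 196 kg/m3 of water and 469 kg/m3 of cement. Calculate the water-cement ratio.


w/c = water / cement
w/c = 196 / 469 = 0.418

0.418


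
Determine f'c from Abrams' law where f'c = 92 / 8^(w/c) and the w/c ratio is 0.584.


f'c = 92 / 8^0.584
= 92 / 3.368
= 27.31 MPa

27.31


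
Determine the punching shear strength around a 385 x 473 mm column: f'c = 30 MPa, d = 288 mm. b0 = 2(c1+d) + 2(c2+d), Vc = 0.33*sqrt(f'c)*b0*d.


b0 = 2*(385 + 288) + 2*(473 + 288) = 2868 mm
Vc = 0.33 * sqrt(30) * 2868 * 288 / 1000
= 1492.95 kN

1492.95


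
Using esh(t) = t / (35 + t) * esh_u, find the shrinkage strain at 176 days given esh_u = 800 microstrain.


esh(176) = 176 / (35 + 176) * 800
= 176 / 211 * 800
= 667.3 microstrain

667.3


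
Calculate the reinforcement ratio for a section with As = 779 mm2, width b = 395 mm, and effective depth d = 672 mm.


rho = As / (b * d)
= 779 / (395 * 672)
= 0.0029

0.0029


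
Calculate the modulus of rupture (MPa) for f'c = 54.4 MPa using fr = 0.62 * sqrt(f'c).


fr = 0.62 * sqrt(54.4)
= 4.573 MPa

4.573


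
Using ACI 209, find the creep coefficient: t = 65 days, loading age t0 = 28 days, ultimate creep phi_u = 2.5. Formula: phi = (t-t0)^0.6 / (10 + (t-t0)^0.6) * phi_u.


dt = 65 - 28 = 37
phi = 37^0.6 / (10 + 37^0.6) * 2.5
= 1.165

1.165


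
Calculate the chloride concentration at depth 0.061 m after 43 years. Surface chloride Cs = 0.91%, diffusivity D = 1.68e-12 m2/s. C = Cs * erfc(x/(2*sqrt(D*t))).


t_seconds = 43 * 365.25 * 24 * 3600 = 1356976800.0 s
arg = 0.061 / (2 * sqrt(1.68e-12 * 1356976800.0))
= 0.6388
erfc(0.6388) = 0.3663
C = 0.91 * 0.3663 = 0.3334%

0.3334


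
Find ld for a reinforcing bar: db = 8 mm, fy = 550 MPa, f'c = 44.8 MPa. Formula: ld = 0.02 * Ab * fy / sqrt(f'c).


Ab = pi * 8^2 / 4 = 50.265 mm2
ld = 0.02 * 50.265 * 550 / sqrt(44.8)
= 82.6 mm

82.6


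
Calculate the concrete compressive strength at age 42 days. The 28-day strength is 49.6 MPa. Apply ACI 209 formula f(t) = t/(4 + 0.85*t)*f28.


f(42) = 42 / (4 + 0.85 * 42) * 49.6
= 42 / 39.7 * 49.6
= 52.47 MPa

52.47


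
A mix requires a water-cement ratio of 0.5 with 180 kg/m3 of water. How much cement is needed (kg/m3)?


Cement = water / (w/c)
= 180 / 0.5
= 360.0 kg/m3

360.0


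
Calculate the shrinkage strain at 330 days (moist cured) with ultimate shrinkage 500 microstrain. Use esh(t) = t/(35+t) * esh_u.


esh(330) = 330 / (35 + 330) * 500
= 330 / 365 * 500
= 452.1 microstrain

452.1


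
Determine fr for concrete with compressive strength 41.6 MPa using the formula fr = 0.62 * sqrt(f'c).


fr = 0.62 * sqrt(41.6)
= 3.999 MPa

3.999


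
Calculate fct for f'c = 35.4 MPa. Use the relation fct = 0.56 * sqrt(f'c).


fct = 0.56 * sqrt(35.4)
= 0.56 * 5.95
= 3.332 MPa

3.332


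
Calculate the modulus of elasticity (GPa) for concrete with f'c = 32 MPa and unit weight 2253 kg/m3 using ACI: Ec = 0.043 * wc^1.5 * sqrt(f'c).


Ec = 0.043 * 2253^1.5 * sqrt(32) / 1000
= 26.01 GPa

26.01


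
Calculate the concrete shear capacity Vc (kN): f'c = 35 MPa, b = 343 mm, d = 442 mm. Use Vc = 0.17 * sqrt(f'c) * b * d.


Vc = 0.17 * sqrt(35) * 343 * 442 / 1000
= 152.48 kN

152.48


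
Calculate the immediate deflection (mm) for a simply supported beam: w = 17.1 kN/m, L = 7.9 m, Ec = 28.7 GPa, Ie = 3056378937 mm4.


Convert: L = 7.9 m = 7900 mm, Ec = 28.7 GPa = 28700 MPa
delta = 5 * 17.1 * 7900^4 / (384 * 28700 * 3056378937)
= 9.89 mm

9.89


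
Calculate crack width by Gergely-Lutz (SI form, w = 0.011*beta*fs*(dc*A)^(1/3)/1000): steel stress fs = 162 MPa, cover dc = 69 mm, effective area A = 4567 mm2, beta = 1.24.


w = 0.011 * beta * fs * (dc * A)^(1/3) / 1000
= 0.011 * 1.24 * 162 * (69 * 4567)^(1/3) / 1000
= 0.15 mm

0.15


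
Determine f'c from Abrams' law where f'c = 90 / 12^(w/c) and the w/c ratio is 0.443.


f'c = 90 / 12^0.443
= 90 / 3.007
= 29.93 MPa

29.93


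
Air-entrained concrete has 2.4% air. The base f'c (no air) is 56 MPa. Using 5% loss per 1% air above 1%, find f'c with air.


Strength loss = (2.4 - 1) * 5 = 7.0%
f'c = 56 * (1 - 7.0/100)
= 52.08 MPa

52.08


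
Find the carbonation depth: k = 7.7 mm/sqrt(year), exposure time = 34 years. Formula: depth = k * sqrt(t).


depth = k * sqrt(t)
= 7.7 * sqrt(34)
= 44.9 mm

44.9


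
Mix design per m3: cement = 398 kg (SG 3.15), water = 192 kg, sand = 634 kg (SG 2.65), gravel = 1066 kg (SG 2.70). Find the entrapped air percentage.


Vol cement = 398 / (3.15 * 1000) = 0.126349 m3
Vol water = 192 / 1000 = 0.192 m3
Vol sand = 634 / (2.65 * 1000) = 0.239245 m3
Vol gravel = 1066 / (2.70 * 1000) = 0.394815 m3
Total solid + water volume = 0.952409 m3
Air = (1 - 0.952409) * 100 = 4.76%

4.76


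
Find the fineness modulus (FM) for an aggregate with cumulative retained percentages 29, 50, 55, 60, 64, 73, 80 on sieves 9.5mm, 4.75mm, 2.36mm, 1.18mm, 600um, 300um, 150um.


FM = sum(cumulative % retained) / 100
= 411 / 100
= 4.11

4.11


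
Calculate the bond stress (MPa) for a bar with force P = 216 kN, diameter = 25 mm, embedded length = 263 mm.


u = P / (pi * db * ld)
= 216 * 1000 / (pi * 25 * 263)
= 10.457 MPa

10.457


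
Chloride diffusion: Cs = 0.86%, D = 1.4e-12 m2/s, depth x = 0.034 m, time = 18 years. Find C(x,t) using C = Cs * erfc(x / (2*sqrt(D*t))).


t_seconds = 18 * 365.25 * 24 * 3600 = 568036800.0 s
arg = 0.034 / (2 * sqrt(1.4e-12 * 568036800.0))
= 0.6028
erfc(0.6028) = 0.3939
C = 0.86 * 0.3939 = 0.3388%

0.3388


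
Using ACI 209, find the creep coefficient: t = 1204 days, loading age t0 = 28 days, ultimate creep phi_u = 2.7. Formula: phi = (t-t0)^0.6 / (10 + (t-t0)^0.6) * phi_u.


dt = 1204 - 28 = 1176
phi = 1176^0.6 / (10 + 1176^0.6) * 2.7
= 2.361

2.361


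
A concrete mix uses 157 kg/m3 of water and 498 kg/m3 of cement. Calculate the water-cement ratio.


w/c = water / cement
w/c = 157 / 498 = 0.315

0.315


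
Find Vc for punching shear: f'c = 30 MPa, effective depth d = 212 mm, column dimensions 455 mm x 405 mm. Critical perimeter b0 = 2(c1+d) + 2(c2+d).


b0 = 2*(455 + 212) + 2*(405 + 212) = 2568 mm
Vc = 0.33 * sqrt(30) * 2568 * 212 / 1000
= 984.02 kN

984.02


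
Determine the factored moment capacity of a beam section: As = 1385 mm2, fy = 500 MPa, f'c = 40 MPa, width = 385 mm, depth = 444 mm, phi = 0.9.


a = As * fy / (0.85 * f'c * b)
= 1385 * 500 / (0.85 * 40 * 385)
= 52.903 mm
Mn = As * fy * (d - a/2) / 10^6
= 289.1523 kN-m
phi*Mn = 0.9 * 289.1523 = 260.24 kN-m

260.24


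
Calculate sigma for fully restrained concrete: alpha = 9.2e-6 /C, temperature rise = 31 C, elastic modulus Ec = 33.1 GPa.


sigma = alpha * dT * Ec
= 9.2e-6 * 31 * 33.1 * 1000
= 9.44 MPa

9.44


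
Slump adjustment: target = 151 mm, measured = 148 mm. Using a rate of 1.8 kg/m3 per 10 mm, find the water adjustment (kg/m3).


Difference = 151 - 148 = 3 mm
Water adjustment = 3 * 1.8 / 10 = 0.5 kg/m3

0.5


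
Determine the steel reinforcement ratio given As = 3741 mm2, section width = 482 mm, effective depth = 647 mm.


rho = As / (b * d)
= 3741 / (482 * 647)
= 0.012

0.012


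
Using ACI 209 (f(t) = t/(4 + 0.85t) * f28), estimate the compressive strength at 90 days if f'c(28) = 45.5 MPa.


f(90) = 90 / (4 + 0.85 * 90) * 45.5
= 90 / 80.5 * 45.5
= 50.87 MPa

50.87


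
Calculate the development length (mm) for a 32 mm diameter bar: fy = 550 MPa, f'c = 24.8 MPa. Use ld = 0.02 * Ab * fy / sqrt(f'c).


Ab = pi * 32^2 / 4 = 804.248 mm2
ld = 0.02 * 804.248 * 550 / sqrt(24.8)
= 1776.5 mm

1776.5


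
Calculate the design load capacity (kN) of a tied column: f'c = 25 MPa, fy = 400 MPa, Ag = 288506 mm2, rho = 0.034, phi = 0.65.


Ast = rho * Ag = 0.034 * 288506 = 9809.204 mm2
phi*Pn = 0.65 * 0.80 * (0.85 * 25 * (288506 - 9809.204) + 400 * 9809.204) / 1000
= 5119.91 kN

5119.91


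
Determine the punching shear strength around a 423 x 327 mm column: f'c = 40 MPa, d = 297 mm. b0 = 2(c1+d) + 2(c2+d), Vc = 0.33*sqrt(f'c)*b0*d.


b0 = 2*(423 + 297) + 2*(327 + 297) = 2688 mm
Vc = 0.33 * sqrt(40) * 2688 * 297 / 1000
= 1666.21 kN

1666.21


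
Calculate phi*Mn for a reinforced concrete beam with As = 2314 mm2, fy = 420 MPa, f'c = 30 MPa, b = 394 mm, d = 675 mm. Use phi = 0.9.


a = As * fy / (0.85 * f'c * b)
= 2314 * 420 / (0.85 * 30 * 394)
= 96.7334 mm
Mn = As * fy * (d - a/2) / 10^6
= 609.0124 kN-m
phi*Mn = 0.9 * 609.0124 = 548.11 kN-m

548.11


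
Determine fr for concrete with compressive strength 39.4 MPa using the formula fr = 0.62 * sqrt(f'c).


fr = 0.62 * sqrt(39.4)
= 3.892 MPa

3.892


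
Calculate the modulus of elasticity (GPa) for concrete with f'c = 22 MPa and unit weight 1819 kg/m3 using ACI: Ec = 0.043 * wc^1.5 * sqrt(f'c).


Ec = 0.043 * 1819^1.5 * sqrt(22) / 1000
= 15.65 GPa

15.65


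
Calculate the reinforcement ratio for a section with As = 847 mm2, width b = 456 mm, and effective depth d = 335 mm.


rho = As / (b * d)
= 847 / (456 * 335)
= 0.0055

0.0055


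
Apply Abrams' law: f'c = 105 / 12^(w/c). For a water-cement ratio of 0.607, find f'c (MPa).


f'c = 105 / 12^0.607
= 105 / 4.519
= 23.23 MPa

23.23


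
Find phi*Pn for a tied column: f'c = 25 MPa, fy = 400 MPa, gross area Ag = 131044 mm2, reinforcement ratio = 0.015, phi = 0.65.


Ast = rho * Ag = 0.015 * 131044 = 1965.66 mm2
phi*Pn = 0.65 * 0.80 * (0.85 * 25 * (131044 - 1965.66) + 400 * 1965.66) / 1000
= 1835.17 kN

1835.17


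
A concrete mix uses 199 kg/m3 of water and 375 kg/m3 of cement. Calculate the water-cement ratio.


w/c = water / cement
w/c = 199 / 375 = 0.531

0.531


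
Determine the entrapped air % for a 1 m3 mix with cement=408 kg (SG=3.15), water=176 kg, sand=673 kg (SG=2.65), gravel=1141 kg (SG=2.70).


Vol cement = 408 / (3.15 * 1000) = 0.129524 m3
Vol water = 176 / 1000 = 0.176 m3
Vol sand = 673 / (2.65 * 1000) = 0.253962 m3
Vol gravel = 1141 / (2.70 * 1000) = 0.422593 m3
Total solid + water volume = 0.982079 m3
Air = (1 - 0.982079) * 100 = 1.79%

1.79


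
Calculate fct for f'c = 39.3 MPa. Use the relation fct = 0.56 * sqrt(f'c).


fct = 0.56 * sqrt(39.3)
= 0.56 * 6.269
= 3.511 MPa

3.511


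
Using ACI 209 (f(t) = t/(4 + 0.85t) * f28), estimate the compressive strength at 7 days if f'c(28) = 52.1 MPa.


f(7) = 7 / (4 + 0.85 * 7) * 52.1
= 7 / 9.95 * 52.1
= 36.65 MPa

36.65


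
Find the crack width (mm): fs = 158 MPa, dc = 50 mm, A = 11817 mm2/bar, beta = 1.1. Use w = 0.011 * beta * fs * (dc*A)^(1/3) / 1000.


w = 0.011 * beta * fs * (dc * A)^(1/3) / 1000
= 0.011 * 1.1 * 158 * (50 * 11817)^(1/3) / 1000
= 0.16 mm

0.16


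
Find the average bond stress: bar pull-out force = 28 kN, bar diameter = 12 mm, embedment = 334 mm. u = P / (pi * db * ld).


u = P / (pi * db * ld)
= 28 * 1000 / (pi * 12 * 334)
= 2.224 MPa

2.224


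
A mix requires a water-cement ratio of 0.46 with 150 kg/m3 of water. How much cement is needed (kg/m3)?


Cement = water / (w/c)
= 150 / 0.46
= 326.1 kg/m3

326.1


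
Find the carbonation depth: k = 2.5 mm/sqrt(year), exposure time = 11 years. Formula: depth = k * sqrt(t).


depth = k * sqrt(t)
= 2.5 * sqrt(11)
= 8.29 mm

8.29


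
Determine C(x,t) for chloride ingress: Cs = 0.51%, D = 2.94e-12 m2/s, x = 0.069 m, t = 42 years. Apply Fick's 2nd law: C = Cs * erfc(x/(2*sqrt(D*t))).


t_seconds = 42 * 365.25 * 24 * 3600 = 1325419200.0 s
arg = 0.069 / (2 * sqrt(2.94e-12 * 1325419200.0))
= 0.5527
erfc(0.5527) = 0.4345
C = 0.51 * 0.4345 = 0.2216%

0.2216


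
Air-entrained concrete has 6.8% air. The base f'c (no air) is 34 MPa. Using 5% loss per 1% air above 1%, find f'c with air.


Strength loss = (6.8 - 1) * 5 = 29.0%
f'c = 34 * (1 - 29.0/100)
= 24.14 MPa

24.14


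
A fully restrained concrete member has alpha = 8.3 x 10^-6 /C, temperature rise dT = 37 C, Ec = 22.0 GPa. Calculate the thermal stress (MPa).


sigma = alpha * dT * Ec
= 8.3e-6 * 37 * 22.0 * 1000
= 6.756 MPa

6.756


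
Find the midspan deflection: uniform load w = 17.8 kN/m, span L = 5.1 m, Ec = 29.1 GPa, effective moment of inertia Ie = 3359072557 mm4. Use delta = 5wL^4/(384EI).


Convert: L = 5.1 m = 5100 mm, Ec = 29.1 GPa = 29100 MPa
delta = 5 * 17.8 * 5100^4 / (384 * 29100 * 3359072557)
= 1.6 mm

1.6


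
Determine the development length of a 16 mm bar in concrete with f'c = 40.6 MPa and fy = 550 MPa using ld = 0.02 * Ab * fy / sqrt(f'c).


Ab = pi * 16^2 / 4 = 201.062 mm2
ld = 0.02 * 201.062 * 550 / sqrt(40.6)
= 347.1 mm

347.1
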